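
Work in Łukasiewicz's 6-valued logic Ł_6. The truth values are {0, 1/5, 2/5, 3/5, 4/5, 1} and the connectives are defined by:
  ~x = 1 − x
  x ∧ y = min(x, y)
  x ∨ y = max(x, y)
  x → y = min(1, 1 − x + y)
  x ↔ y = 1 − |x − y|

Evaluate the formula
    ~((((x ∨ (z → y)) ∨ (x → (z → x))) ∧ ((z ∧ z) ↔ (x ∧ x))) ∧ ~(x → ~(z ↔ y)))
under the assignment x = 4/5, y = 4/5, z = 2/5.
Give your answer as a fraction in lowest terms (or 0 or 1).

z → y = 2/5 → 4/5 = 1
x ∨ (z → y) = 4/5 ∨ 1 = 1
z → x = 2/5 → 4/5 = 1
x → (z → x) = 4/5 → 1 = 1
(x ∨ (z → y)) ∨ (x → (z → x)) = 1 ∨ 1 = 1
z ∧ z = 2/5 ∧ 2/5 = 2/5
x ∧ x = 4/5 ∧ 4/5 = 4/5
(z ∧ z) ↔ (x ∧ x) = 2/5 ↔ 4/5 = 3/5
((x ∨ (z → y)) ∨ (x → (z → x))) ∧ ((z ∧ z) ↔ (x ∧ x)) = 1 ∧ 3/5 = 3/5
z ↔ y = 2/5 ↔ 4/5 = 3/5
~(z ↔ y) = ~3/5 = 2/5
x → ~(z ↔ y) = 4/5 → 2/5 = 3/5
~(x → ~(z ↔ y)) = ~3/5 = 2/5
(((x ∨ (z → y)) ∨ (x → (z → x))) ∧ ((z ∧ z) ↔ (x ∧ x))) ∧ ~(x → ~(z ↔ y)) = 3/5 ∧ 2/5 = 2/5
~((((x ∨ (z → y)) ∨ (x → (z → x))) ∧ ((z ∧ z) ↔ (x ∧ x))) ∧ ~(x → ~(z ↔ y))) = ~2/5 = 3/5

3/5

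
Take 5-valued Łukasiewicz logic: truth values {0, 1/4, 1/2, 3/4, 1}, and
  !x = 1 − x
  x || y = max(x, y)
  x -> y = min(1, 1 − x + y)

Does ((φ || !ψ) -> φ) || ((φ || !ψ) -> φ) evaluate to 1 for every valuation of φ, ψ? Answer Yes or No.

No

Counterexample: take φ = 0, ψ = 0.
!ψ = !0 = 1
φ || !ψ = 0 || 1 = 1
(φ || !ψ) -> φ = 1 -> 0 = 0
!ψ = !0 = 1
φ || !ψ = 0 || 1 = 1
(φ || !ψ) -> φ = 1 -> 0 = 0
((φ || !ψ) -> φ) || ((φ || !ψ) -> φ) = 0 || 0 = 0
This gives 0 ≠ 1.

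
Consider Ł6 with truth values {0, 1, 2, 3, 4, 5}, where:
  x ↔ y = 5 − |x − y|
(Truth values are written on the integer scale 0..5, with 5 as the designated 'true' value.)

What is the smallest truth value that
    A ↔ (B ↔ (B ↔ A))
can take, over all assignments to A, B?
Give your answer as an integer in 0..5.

1

Take A = 0, B = 2:
B ↔ A = 2 ↔ 0 = 3
B ↔ (B ↔ A) = 2 ↔ 3 = 4
A ↔ (B ↔ (B ↔ A)) = 0 ↔ 4 = 1
No assignment yields a value below 1, so this is the minimum.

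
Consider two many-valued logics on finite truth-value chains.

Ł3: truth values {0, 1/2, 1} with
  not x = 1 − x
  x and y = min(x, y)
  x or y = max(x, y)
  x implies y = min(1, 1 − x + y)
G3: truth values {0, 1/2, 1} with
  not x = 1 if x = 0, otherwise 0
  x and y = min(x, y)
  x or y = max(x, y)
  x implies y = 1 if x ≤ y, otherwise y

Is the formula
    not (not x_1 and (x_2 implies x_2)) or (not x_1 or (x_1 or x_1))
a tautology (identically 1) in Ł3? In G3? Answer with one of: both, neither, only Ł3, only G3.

only G3

In Ł3: at x_1 = 1/2, x_2 = 0 the value is 1/2 — not a tautology.
In G3: every assignment gives 1 — tautology.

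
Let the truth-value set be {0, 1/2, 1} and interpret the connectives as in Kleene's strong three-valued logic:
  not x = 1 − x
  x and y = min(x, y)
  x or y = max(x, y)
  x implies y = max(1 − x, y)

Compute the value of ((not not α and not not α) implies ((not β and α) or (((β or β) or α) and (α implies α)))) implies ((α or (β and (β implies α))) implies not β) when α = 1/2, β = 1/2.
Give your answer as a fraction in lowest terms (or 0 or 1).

not α = not 1/2 = 1/2
not not α = not 1/2 = 1/2
not α = not 1/2 = 1/2
not not α = not 1/2 = 1/2
not not α and not not α = 1/2 and 1/2 = 1/2
not β = not 1/2 = 1/2
not β and α = 1/2 and 1/2 = 1/2
β or β = 1/2 or 1/2 = 1/2
(β or β) or α = 1/2 or 1/2 = 1/2
α implies α = 1/2 implies 1/2 = 1/2
((β or β) or α) and (α implies α) = 1/2 and 1/2 = 1/2
(not β and α) or (((β or β) or α) and (α implies α)) = 1/2 or 1/2 = 1/2
(not not α and not not α) implies ((not β and α) or (((β or β) or α) and (α implies α))) = 1/2 implies 1/2 = 1/2
β implies α = 1/2 implies 1/2 = 1/2
β and (β implies α) = 1/2 and 1/2 = 1/2
α or (β and (β implies α)) = 1/2 or 1/2 = 1/2
not β = not 1/2 = 1/2
(α or (β and (β implies α))) implies not β = 1/2 implies 1/2 = 1/2
((not not α and not not α) implies ((not β and α) or (((β or β) or α) and (α implies α)))) implies ((α or (β and (β implies α))) implies not β) = 1/2 implies 1/2 = 1/2

1/2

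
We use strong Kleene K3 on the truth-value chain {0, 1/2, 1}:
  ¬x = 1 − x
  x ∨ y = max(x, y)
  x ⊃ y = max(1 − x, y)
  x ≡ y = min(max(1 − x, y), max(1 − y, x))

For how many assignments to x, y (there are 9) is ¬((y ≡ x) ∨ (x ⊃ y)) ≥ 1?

x = 0, y = 0 ↦ 0  <
x = 0, y = 1/2 ↦ 0  <
x = 0, y = 1 ↦ 0  <
x = 1/2, y = 0 ↦ 1/2  <
x = 1/2, y = 1/2 ↦ 1/2  <
x = 1/2, y = 1 ↦ 0  <
x = 1, y = 0 ↦ 1  ≥
x = 1, y = 1/2 ↦ 1/2  <
x = 1, y = 1 ↦ 0  <
So 1 of the 9 assignments meets the threshold.

1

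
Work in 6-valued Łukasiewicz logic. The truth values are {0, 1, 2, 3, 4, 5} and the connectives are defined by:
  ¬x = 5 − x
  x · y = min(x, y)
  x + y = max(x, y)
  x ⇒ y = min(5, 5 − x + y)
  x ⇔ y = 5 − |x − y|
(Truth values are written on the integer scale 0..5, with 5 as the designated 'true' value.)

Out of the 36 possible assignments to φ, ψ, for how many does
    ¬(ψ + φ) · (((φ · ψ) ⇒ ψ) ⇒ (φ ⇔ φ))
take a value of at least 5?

value 5: 1 assignment (counts)
value 4: 3 assignments
value 3: 5 assignments
value 2: 7 assignments
value 1: 9 assignments
value 0: 11 assignments
So 1 of the 36 assignments meets the threshold.

1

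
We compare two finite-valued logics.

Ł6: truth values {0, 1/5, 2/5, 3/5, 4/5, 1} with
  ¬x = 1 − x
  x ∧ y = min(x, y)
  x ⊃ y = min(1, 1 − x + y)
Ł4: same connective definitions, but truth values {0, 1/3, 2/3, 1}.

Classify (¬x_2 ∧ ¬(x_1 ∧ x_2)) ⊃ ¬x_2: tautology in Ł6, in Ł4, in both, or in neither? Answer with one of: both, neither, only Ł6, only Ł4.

In Ł6: every assignment gives 1 — tautology.
In Ł4: every assignment gives 1 — tautology.

both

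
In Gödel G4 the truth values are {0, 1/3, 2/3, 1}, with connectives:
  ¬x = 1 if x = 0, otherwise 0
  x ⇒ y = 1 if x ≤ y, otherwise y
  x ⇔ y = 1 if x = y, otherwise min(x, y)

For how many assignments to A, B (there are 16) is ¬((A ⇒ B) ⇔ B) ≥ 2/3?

1

A = 0, B = 0 ↦ 1  ≥
A = 0, B = 1/3 ↦ 0  <
A = 0, B = 2/3 ↦ 0  <
A = 0, B = 1 ↦ 0  <
A = 1/3, B = 0 ↦ 0  <
A = 1/3, B = 1/3 ↦ 0  <
A = 1/3, B = 2/3 ↦ 0  <
A = 1/3, B = 1 ↦ 0  <
A = 2/3, B = 0 ↦ 0  <
A = 2/3, B = 1/3 ↦ 0  <
A = 2/3, B = 2/3 ↦ 0  <
A = 2/3, B = 1 ↦ 0  <
A = 1, B = 0 ↦ 0  <
A = 1, B = 1/3 ↦ 0  <
A = 1, B = 2/3 ↦ 0  <
A = 1, B = 1 ↦ 0  <
So 1 of the 16 assignments meets the threshold.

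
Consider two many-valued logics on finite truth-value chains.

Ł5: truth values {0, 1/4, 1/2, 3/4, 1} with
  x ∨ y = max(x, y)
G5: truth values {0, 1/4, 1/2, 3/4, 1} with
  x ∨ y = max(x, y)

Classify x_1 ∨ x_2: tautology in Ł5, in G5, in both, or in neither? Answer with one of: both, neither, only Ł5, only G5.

In Ł5: at x_1 = 0, x_2 = 0 the value is 0 — not a tautology.
In G5: at x_1 = 0, x_2 = 0 the value is 0 — not a tautology.

neither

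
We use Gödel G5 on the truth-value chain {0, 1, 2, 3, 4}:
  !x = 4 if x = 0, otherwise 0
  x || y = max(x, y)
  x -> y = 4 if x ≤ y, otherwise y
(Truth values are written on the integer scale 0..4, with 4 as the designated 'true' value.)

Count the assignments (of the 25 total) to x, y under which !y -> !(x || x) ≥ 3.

21

value 4: 21 assignments (counts)
value 0: 4 assignments
So 21 of the 25 assignments meet the threshold.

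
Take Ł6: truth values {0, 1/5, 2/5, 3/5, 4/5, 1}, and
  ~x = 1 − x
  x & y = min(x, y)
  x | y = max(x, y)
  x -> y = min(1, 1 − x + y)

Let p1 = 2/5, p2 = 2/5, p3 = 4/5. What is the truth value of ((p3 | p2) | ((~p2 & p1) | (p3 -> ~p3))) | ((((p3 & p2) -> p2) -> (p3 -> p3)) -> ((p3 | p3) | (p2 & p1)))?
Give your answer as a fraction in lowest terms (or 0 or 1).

p3 | p2 = 4/5 | 2/5 = 4/5
~p2 = ~2/5 = 3/5
~p2 & p1 = 3/5 & 2/5 = 2/5
~p3 = ~4/5 = 1/5
p3 -> ~p3 = 4/5 -> 1/5 = 2/5
(~p2 & p1) | (p3 -> ~p3) = 2/5 | 2/5 = 2/5
(p3 | p2) | ((~p2 & p1) | (p3 -> ~p3)) = 4/5 | 2/5 = 4/5
p3 & p2 = 4/5 & 2/5 = 2/5
(p3 & p2) -> p2 = 2/5 -> 2/5 = 1
p3 -> p3 = 4/5 -> 4/5 = 1
((p3 & p2) -> p2) -> (p3 -> p3) = 1 -> 1 = 1
p3 | p3 = 4/5 | 4/5 = 4/5
p2 & p1 = 2/5 & 2/5 = 2/5
(p3 | p3) | (p2 & p1) = 4/5 | 2/5 = 4/5
(((p3 & p2) -> p2) -> (p3 -> p3)) -> ((p3 | p3) | (p2 & p1)) = 1 -> 4/5 = 4/5
((p3 | p2) | ((~p2 & p1) | (p3 -> ~p3))) | ((((p3 & p2) -> p2) -> (p3 -> p3)) -> ((p3 | p3) | (p2 & p1))) = 4/5 | 4/5 = 4/5

4/5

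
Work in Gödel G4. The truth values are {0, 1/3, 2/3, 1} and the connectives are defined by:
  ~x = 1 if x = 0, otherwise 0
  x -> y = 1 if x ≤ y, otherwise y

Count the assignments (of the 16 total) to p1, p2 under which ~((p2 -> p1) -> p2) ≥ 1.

4

p1 = 0, p2 = 0 ↦ 1  ≥
p1 = 0, p2 = 1/3 ↦ 0  <
p1 = 0, p2 = 2/3 ↦ 0  <
p1 = 0, p2 = 1 ↦ 0  <
p1 = 1/3, p2 = 0 ↦ 1  ≥
p1 = 1/3, p2 = 1/3 ↦ 0  <
p1 = 1/3, p2 = 2/3 ↦ 0  <
p1 = 1/3, p2 = 1 ↦ 0  <
p1 = 2/3, p2 = 0 ↦ 1  ≥
p1 = 2/3, p2 = 1/3 ↦ 0  <
p1 = 2/3, p2 = 2/3 ↦ 0  <
p1 = 2/3, p2 = 1 ↦ 0  <
p1 = 1, p2 = 0 ↦ 1  ≥
p1 = 1, p2 = 1/3 ↦ 0  <
p1 = 1, p2 = 2/3 ↦ 0  <
p1 = 1, p2 = 1 ↦ 0  <
So 4 of the 16 assignments meet the threshold.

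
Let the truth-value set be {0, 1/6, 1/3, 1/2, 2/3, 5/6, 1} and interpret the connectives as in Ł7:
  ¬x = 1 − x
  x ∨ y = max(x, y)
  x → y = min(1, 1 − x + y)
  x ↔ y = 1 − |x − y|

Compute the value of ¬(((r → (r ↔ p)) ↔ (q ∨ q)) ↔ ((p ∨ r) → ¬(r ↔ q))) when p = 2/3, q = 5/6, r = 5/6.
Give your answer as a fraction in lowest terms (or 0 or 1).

r ↔ p = 5/6 ↔ 2/3 = 5/6
r → (r ↔ p) = 5/6 → 5/6 = 1
q ∨ q = 5/6 ∨ 5/6 = 5/6
(r → (r ↔ p)) ↔ (q ∨ q) = 1 ↔ 5/6 = 5/6
p ∨ r = 2/3 ∨ 5/6 = 5/6
r ↔ q = 5/6 ↔ 5/6 = 1
¬(r ↔ q) = ¬1 = 0
(p ∨ r) → ¬(r ↔ q) = 5/6 → 0 = 1/6
((r → (r ↔ p)) ↔ (q ∨ q)) ↔ ((p ∨ r) → ¬(r ↔ q)) = 5/6 ↔ 1/6 = 1/3
¬(((r → (r ↔ p)) ↔ (q ∨ q)) ↔ ((p ∨ r) → ¬(r ↔ q))) = ¬1/3 = 2/3

2/3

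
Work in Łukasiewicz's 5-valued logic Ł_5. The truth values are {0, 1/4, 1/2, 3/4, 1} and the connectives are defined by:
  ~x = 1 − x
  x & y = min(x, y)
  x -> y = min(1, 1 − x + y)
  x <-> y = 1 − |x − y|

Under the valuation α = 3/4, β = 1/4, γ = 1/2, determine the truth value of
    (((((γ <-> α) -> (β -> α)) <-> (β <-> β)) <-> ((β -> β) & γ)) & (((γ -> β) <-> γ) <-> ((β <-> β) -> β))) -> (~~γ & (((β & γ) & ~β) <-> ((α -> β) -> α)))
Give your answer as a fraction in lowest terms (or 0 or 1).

γ <-> α = 1/2 <-> 3/4 = 3/4
β -> α = 1/4 -> 3/4 = 1
(γ <-> α) -> (β -> α) = 3/4 -> 1 = 1
β <-> β = 1/4 <-> 1/4 = 1
((γ <-> α) -> (β -> α)) <-> (β <-> β) = 1 <-> 1 = 1
β -> β = 1/4 -> 1/4 = 1
(β -> β) & γ = 1 & 1/2 = 1/2
(((γ <-> α) -> (β -> α)) <-> (β <-> β)) <-> ((β -> β) & γ) = 1 <-> 1/2 = 1/2
γ -> β = 1/2 -> 1/4 = 3/4
(γ -> β) <-> γ = 3/4 <-> 1/2 = 3/4
β <-> β = 1/4 <-> 1/4 = 1
(β <-> β) -> β = 1 -> 1/4 = 1/4
((γ -> β) <-> γ) <-> ((β <-> β) -> β) = 3/4 <-> 1/4 = 1/2
((((γ <-> α) -> (β -> α)) <-> (β <-> β)) <-> ((β -> β) & γ)) & (((γ -> β) <-> γ) <-> ((β <-> β) -> β)) = 1/2 & 1/2 = 1/2
~γ = ~1/2 = 1/2
~~γ = ~1/2 = 1/2
β & γ = 1/4 & 1/2 = 1/4
~β = ~1/4 = 3/4
(β & γ) & ~β = 1/4 & 3/4 = 1/4
α -> β = 3/4 -> 1/4 = 1/2
(α -> β) -> α = 1/2 -> 3/4 = 1
((β & γ) & ~β) <-> ((α -> β) -> α) = 1/4 <-> 1 = 1/4
~~γ & (((β & γ) & ~β) <-> ((α -> β) -> α)) = 1/2 & 1/4 = 1/4
(((((γ <-> α) -> (β -> α)) <-> (β <-> β)) <-> ((β -> β) & γ)) & (((γ -> β) <-> γ) <-> ((β <-> β) -> β))) -> (~~γ & (((β & γ) & ~β) <-> ((α -> β) -> α))) = 1/2 -> 1/4 = 3/4

3/4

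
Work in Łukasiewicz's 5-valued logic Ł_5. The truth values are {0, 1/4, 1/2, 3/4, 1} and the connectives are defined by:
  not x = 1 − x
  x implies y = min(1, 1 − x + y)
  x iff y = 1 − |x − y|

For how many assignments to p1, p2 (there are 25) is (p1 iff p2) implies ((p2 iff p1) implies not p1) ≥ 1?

18

value 1: 18 assignments (counts)
value 3/4: 3 assignments
value 1/2: 2 assignments
value 1/4: 1 assignment
value 0: 1 assignment
So 18 of the 25 assignments meet the threshold.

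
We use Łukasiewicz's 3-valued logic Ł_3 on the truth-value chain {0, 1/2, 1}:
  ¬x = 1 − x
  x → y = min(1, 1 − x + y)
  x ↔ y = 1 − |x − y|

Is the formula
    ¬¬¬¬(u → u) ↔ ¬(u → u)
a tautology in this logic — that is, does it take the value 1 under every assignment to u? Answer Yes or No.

No

Counterexample: take u = 0.
u → u = 0 → 0 = 1
¬(u → u) = ¬1 = 0
¬¬(u → u) = ¬0 = 1
¬¬¬(u → u) = ¬1 = 0
¬¬¬¬(u → u) = ¬0 = 1
¬¬¬¬(u → u) ↔ ¬(u → u) = 1 ↔ 0 = 0
This gives 0 ≠ 1.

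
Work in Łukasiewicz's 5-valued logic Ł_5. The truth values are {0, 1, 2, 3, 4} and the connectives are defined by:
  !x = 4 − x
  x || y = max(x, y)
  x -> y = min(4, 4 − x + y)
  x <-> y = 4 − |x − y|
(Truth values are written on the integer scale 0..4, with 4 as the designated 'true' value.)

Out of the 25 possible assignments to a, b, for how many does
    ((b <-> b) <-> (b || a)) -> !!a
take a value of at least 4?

15

value 4: 15 assignments (counts)
value 3: 4 assignments
value 2: 3 assignments
value 1: 2 assignments
value 0: 1 assignment
So 15 of the 25 assignments meet the threshold.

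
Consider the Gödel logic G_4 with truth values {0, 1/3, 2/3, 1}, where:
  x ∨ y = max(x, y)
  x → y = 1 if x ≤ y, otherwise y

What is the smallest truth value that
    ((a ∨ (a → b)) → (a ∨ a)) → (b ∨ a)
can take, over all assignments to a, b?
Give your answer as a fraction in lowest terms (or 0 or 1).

Take a = 1/3, b = 0:
a → b = 1/3 → 0 = 0
a ∨ (a → b) = 1/3 ∨ 0 = 1/3
a ∨ a = 1/3 ∨ 1/3 = 1/3
(a ∨ (a → b)) → (a ∨ a) = 1/3 → 1/3 = 1
b ∨ a = 0 ∨ 1/3 = 1/3
((a ∨ (a → b)) → (a ∨ a)) → (b ∨ a) = 1 → 1/3 = 1/3
No assignment yields a value below 1/3, so this is the minimum.

1/3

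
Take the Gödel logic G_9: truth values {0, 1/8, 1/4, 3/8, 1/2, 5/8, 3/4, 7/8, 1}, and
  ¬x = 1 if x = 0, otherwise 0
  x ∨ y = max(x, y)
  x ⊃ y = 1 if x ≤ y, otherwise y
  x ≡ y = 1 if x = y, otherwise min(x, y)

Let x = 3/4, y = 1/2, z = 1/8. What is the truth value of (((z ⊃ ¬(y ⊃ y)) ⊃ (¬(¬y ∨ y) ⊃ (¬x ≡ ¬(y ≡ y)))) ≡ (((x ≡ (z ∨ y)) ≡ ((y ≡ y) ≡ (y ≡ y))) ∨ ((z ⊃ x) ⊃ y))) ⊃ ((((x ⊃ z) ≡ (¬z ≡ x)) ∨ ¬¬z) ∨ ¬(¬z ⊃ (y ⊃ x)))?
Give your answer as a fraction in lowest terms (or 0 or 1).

y ⊃ y = 1/2 ⊃ 1/2 = 1
¬(y ⊃ y) = ¬1 = 0
z ⊃ ¬(y ⊃ y) = 1/8 ⊃ 0 = 0
¬y = ¬1/2 = 0
¬y ∨ y = 0 ∨ 1/2 = 1/2
¬(¬y ∨ y) = ¬1/2 = 0
¬x = ¬3/4 = 0
y ≡ y = 1/2 ≡ 1/2 = 1
¬(y ≡ y) = ¬1 = 0
¬x ≡ ¬(y ≡ y) = 0 ≡ 0 = 1
¬(¬y ∨ y) ⊃ (¬x ≡ ¬(y ≡ y)) = 0 ⊃ 1 = 1
(z ⊃ ¬(y ⊃ y)) ⊃ (¬(¬y ∨ y) ⊃ (¬x ≡ ¬(y ≡ y))) = 0 ⊃ 1 = 1
z ∨ y = 1/8 ∨ 1/2 = 1/2
x ≡ (z ∨ y) = 3/4 ≡ 1/2 = 1/2
y ≡ y = 1/2 ≡ 1/2 = 1
y ≡ y = 1/2 ≡ 1/2 = 1
(y ≡ y) ≡ (y ≡ y) = 1 ≡ 1 = 1
(x ≡ (z ∨ y)) ≡ ((y ≡ y) ≡ (y ≡ y)) = 1/2 ≡ 1 = 1/2
z ⊃ x = 1/8 ⊃ 3/4 = 1
(z ⊃ x) ⊃ y = 1 ⊃ 1/2 = 1/2
((x ≡ (z ∨ y)) ≡ ((y ≡ y) ≡ (y ≡ y))) ∨ ((z ⊃ x) ⊃ y) = 1/2 ∨ 1/2 = 1/2
((z ⊃ ¬(y ⊃ y)) ⊃ (¬(¬y ∨ y) ⊃ (¬x ≡ ¬(y ≡ y)))) ≡ (((x ≡ (z ∨ y)) ≡ ((y ≡ y) ≡ (y ≡ y))) ∨ ((z ⊃ x) ⊃ y)) = 1 ≡ 1/2 = 1/2
x ⊃ z = 3/4 ⊃ 1/8 = 1/8
¬z = ¬1/8 = 0
¬z ≡ x = 0 ≡ 3/4 = 0
(x ⊃ z) ≡ (¬z ≡ x) = 1/8 ≡ 0 = 0
¬z = ¬1/8 = 0
¬¬z = ¬0 = 1
((x ⊃ z) ≡ (¬z ≡ x)) ∨ ¬¬z = 0 ∨ 1 = 1
¬z = ¬1/8 = 0
y ⊃ x = 1/2 ⊃ 3/4 = 1
¬z ⊃ (y ⊃ x) = 0 ⊃ 1 = 1
¬(¬z ⊃ (y ⊃ x)) = ¬1 = 0
(((x ⊃ z) ≡ (¬z ≡ x)) ∨ ¬¬z) ∨ ¬(¬z ⊃ (y ⊃ x)) = 1 ∨ 0 = 1
(((z ⊃ ¬(y ⊃ y)) ⊃ (¬(¬y ∨ y) ⊃ (¬x ≡ ¬(y ≡ y)))) ≡ (((x ≡ (z ∨ y)) ≡ ((y ≡ y) ≡ (y ≡ y))) ∨ ((z ⊃ x) ⊃ y))) ⊃ ((((x ⊃ z) ≡ (¬z ≡ x)) ∨ ¬¬z) ∨ ¬(¬z ⊃ (y ⊃ x))) = 1/2 ⊃ 1 = 1

1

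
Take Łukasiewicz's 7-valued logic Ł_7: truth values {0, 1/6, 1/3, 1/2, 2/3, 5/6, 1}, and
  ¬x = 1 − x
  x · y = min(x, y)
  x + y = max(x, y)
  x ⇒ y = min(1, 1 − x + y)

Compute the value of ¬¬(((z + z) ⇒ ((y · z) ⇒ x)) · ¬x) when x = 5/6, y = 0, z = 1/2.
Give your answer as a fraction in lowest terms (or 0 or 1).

1/6

z + z = 1/2 + 1/2 = 1/2
y · z = 0 · 1/2 = 0
(y · z) ⇒ x = 0 ⇒ 5/6 = 1
(z + z) ⇒ ((y · z) ⇒ x) = 1/2 ⇒ 1 = 1
¬x = ¬5/6 = 1/6
((z + z) ⇒ ((y · z) ⇒ x)) · ¬x = 1 · 1/6 = 1/6
¬(((z + z) ⇒ ((y · z) ⇒ x)) · ¬x) = ¬1/6 = 5/6
¬¬(((z + z) ⇒ ((y · z) ⇒ x)) · ¬x) = ¬5/6 = 1/6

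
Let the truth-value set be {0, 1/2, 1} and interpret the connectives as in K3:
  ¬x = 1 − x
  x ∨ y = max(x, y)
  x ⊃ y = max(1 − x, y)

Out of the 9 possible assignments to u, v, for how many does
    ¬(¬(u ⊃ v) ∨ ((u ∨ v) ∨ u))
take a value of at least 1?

u = 0, v = 0 ↦ 1  ≥
u = 0, v = 1/2 ↦ 1/2  <
u = 0, v = 1 ↦ 0  <
u = 1/2, v = 0 ↦ 1/2  <
u = 1/2, v = 1/2 ↦ 1/2  <
u = 1/2, v = 1 ↦ 0  <
u = 1, v = 0 ↦ 0  <
u = 1, v = 1/2 ↦ 0  <
u = 1, v = 1 ↦ 0  <
So 1 of the 9 assignments meets the threshold.

1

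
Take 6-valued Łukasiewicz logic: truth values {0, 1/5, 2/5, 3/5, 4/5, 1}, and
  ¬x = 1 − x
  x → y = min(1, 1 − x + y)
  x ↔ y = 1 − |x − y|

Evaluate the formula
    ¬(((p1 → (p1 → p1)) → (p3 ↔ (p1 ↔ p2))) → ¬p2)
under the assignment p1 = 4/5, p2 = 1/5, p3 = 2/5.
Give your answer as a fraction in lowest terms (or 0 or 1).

p1 → p1 = 4/5 → 4/5 = 1
p1 → (p1 → p1) = 4/5 → 1 = 1
p1 ↔ p2 = 4/5 ↔ 1/5 = 2/5
p3 ↔ (p1 ↔ p2) = 2/5 ↔ 2/5 = 1
(p1 → (p1 → p1)) → (p3 ↔ (p1 ↔ p2)) = 1 → 1 = 1
¬p2 = ¬1/5 = 4/5
((p1 → (p1 → p1)) → (p3 ↔ (p1 ↔ p2))) → ¬p2 = 1 → 4/5 = 4/5
¬(((p1 → (p1 → p1)) → (p3 ↔ (p1 ↔ p2))) → ¬p2) = ¬4/5 = 1/5

1/5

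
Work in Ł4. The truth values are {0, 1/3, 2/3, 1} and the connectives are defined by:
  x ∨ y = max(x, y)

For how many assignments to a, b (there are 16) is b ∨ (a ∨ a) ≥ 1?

a = 0, b = 0 ↦ 0  <
a = 0, b = 1/3 ↦ 1/3  <
a = 0, b = 2/3 ↦ 2/3  <
a = 0, b = 1 ↦ 1  ≥
a = 1/3, b = 0 ↦ 1/3  <
a = 1/3, b = 1/3 ↦ 1/3  <
a = 1/3, b = 2/3 ↦ 2/3  <
a = 1/3, b = 1 ↦ 1  ≥
a = 2/3, b = 0 ↦ 2/3  <
a = 2/3, b = 1/3 ↦ 2/3  <
a = 2/3, b = 2/3 ↦ 2/3  <
a = 2/3, b = 1 ↦ 1  ≥
a = 1, b = 0 ↦ 1  ≥
a = 1, b = 1/3 ↦ 1  ≥
a = 1, b = 2/3 ↦ 1  ≥
a = 1, b = 1 ↦ 1  ≥
So 7 of the 16 assignments meet the threshold.

7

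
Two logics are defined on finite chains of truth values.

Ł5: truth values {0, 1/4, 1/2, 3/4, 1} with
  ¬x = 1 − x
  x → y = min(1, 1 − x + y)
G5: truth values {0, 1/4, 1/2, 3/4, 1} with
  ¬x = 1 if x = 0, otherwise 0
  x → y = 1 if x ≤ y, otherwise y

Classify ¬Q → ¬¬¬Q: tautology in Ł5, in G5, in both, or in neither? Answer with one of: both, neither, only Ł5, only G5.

both

In Ł5: every assignment gives 1 — tautology.
In G5: every assignment gives 1 — tautology.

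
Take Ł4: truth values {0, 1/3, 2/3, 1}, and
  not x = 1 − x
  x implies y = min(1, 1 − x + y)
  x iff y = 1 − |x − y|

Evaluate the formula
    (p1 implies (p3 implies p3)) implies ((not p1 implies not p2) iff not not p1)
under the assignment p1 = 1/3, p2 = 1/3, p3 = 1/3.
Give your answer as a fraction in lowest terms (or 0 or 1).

1/3

p3 implies p3 = 1/3 implies 1/3 = 1
p1 implies (p3 implies p3) = 1/3 implies 1 = 1
not p1 = not 1/3 = 2/3
not p2 = not 1/3 = 2/3
not p1 implies not p2 = 2/3 implies 2/3 = 1
not p1 = not 1/3 = 2/3
not not p1 = not 2/3 = 1/3
(not p1 implies not p2) iff not not p1 = 1 iff 1/3 = 1/3
(p1 implies (p3 implies p3)) implies ((not p1 implies not p2) iff not not p1) = 1 implies 1/3 = 1/3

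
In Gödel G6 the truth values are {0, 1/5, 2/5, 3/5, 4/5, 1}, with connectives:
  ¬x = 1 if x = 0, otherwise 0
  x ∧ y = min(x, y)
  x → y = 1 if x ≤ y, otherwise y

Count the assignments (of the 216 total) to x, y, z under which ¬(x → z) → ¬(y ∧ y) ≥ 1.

value 1: 191 assignments (counts)
value 0: 25 assignments
So 191 of the 216 assignments meet the threshold.

191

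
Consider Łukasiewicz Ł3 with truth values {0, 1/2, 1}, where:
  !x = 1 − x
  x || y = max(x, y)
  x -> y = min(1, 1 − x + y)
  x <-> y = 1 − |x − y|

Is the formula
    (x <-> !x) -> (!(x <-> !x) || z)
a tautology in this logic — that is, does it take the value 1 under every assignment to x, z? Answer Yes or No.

Counterexample: take x = 1/2, z = 0.
!x = !1/2 = 1/2
x <-> !x = 1/2 <-> 1/2 = 1
!x = !1/2 = 1/2
x <-> !x = 1/2 <-> 1/2 = 1
!(x <-> !x) = !1 = 0
!(x <-> !x) || z = 0 || 0 = 0
(x <-> !x) -> (!(x <-> !x) || z) = 1 -> 0 = 0
This gives 0 ≠ 1.

No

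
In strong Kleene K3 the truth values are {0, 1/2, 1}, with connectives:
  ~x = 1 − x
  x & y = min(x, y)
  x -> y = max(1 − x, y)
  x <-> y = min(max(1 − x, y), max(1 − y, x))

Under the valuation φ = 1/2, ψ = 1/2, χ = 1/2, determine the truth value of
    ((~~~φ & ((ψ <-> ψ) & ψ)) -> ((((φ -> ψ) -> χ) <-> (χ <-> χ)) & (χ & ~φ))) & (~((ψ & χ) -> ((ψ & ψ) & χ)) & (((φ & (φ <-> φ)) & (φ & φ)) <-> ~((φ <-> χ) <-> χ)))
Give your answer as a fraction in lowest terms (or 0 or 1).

~φ = ~1/2 = 1/2
~~φ = ~1/2 = 1/2
~~~φ = ~1/2 = 1/2
ψ <-> ψ = 1/2 <-> 1/2 = 1/2
(ψ <-> ψ) & ψ = 1/2 & 1/2 = 1/2
~~~φ & ((ψ <-> ψ) & ψ) = 1/2 & 1/2 = 1/2
φ -> ψ = 1/2 -> 1/2 = 1/2
(φ -> ψ) -> χ = 1/2 -> 1/2 = 1/2
χ <-> χ = 1/2 <-> 1/2 = 1/2
((φ -> ψ) -> χ) <-> (χ <-> χ) = 1/2 <-> 1/2 = 1/2
~φ = ~1/2 = 1/2
χ & ~φ = 1/2 & 1/2 = 1/2
(((φ -> ψ) -> χ) <-> (χ <-> χ)) & (χ & ~φ) = 1/2 & 1/2 = 1/2
(~~~φ & ((ψ <-> ψ) & ψ)) -> ((((φ -> ψ) -> χ) <-> (χ <-> χ)) & (χ & ~φ)) = 1/2 -> 1/2 = 1/2
ψ & χ = 1/2 & 1/2 = 1/2
ψ & ψ = 1/2 & 1/2 = 1/2
(ψ & ψ) & χ = 1/2 & 1/2 = 1/2
(ψ & χ) -> ((ψ & ψ) & χ) = 1/2 -> 1/2 = 1/2
~((ψ & χ) -> ((ψ & ψ) & χ)) = ~1/2 = 1/2
φ <-> φ = 1/2 <-> 1/2 = 1/2
φ & (φ <-> φ) = 1/2 & 1/2 = 1/2
φ & φ = 1/2 & 1/2 = 1/2
(φ & (φ <-> φ)) & (φ & φ) = 1/2 & 1/2 = 1/2
φ <-> χ = 1/2 <-> 1/2 = 1/2
(φ <-> χ) <-> χ = 1/2 <-> 1/2 = 1/2
~((φ <-> χ) <-> χ) = ~1/2 = 1/2
((φ & (φ <-> φ)) & (φ & φ)) <-> ~((φ <-> χ) <-> χ) = 1/2 <-> 1/2 = 1/2
~((ψ & χ) -> ((ψ & ψ) & χ)) & (((φ & (φ <-> φ)) & (φ & φ)) <-> ~((φ <-> χ) <-> χ)) = 1/2 & 1/2 = 1/2
((~~~φ & ((ψ <-> ψ) & ψ)) -> ((((φ -> ψ) -> χ) <-> (χ <-> χ)) & (χ & ~φ))) & (~((ψ & χ) -> ((ψ & ψ) & χ)) & (((φ & (φ <-> φ)) & (φ & φ)) <-> ~((φ <-> χ) <-> χ))) = 1/2 & 1/2 = 1/2

1/2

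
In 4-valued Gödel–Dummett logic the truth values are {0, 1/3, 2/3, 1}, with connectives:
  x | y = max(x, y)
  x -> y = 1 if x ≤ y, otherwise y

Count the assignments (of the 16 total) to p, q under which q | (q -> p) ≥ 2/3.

p = 0, q = 0 ↦ 1  ≥
p = 0, q = 1/3 ↦ 1/3  <
p = 0, q = 2/3 ↦ 2/3  ≥
p = 0, q = 1 ↦ 1  ≥
p = 1/3, q = 0 ↦ 1  ≥
p = 1/3, q = 1/3 ↦ 1  ≥
p = 1/3, q = 2/3 ↦ 2/3  ≥
p = 1/3, q = 1 ↦ 1  ≥
p = 2/3, q = 0 ↦ 1  ≥
p = 2/3, q = 1/3 ↦ 1  ≥
p = 2/3, q = 2/3 ↦ 1  ≥
p = 2/3, q = 1 ↦ 1  ≥
p = 1, q = 0 ↦ 1  ≥
p = 1, q = 1/3 ↦ 1  ≥
p = 1, q = 2/3 ↦ 1  ≥
p = 1, q = 1 ↦ 1  ≥
So 15 of the 16 assignments meet the threshold.

15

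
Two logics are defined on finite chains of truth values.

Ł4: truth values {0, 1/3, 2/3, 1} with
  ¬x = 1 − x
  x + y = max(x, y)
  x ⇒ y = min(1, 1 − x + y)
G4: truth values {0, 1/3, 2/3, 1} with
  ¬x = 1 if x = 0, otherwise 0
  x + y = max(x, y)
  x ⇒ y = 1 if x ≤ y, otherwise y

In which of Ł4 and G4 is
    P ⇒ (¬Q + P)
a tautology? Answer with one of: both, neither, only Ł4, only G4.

both

In Ł4: every assignment gives 1 — tautology.
In G4: every assignment gives 1 — tautology.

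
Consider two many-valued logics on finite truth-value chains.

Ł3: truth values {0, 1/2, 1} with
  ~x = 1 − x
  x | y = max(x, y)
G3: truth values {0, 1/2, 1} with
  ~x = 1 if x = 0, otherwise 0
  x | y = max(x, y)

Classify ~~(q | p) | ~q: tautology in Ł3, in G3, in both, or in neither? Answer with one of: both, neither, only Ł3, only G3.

only G3

In Ł3: at p = 0, q = 1/2 the value is 1/2 — not a tautology.
In G3: every assignment gives 1 — tautology.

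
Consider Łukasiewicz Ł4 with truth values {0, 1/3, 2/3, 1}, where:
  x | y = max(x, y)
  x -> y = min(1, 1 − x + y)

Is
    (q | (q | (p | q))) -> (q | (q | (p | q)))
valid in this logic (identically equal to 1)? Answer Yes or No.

Yes

p = 0, q = 0 ↦ 1
p = 0, q = 1/3 ↦ 1
p = 0, q = 2/3 ↦ 1
p = 0, q = 1 ↦ 1
p = 1/3, q = 0 ↦ 1
p = 1/3, q = 1/3 ↦ 1
p = 1/3, q = 2/3 ↦ 1
p = 1/3, q = 1 ↦ 1
p = 2/3, q = 0 ↦ 1
p = 2/3, q = 1/3 ↦ 1
p = 2/3, q = 2/3 ↦ 1
p = 2/3, q = 1 ↦ 1
p = 1, q = 0 ↦ 1
p = 1, q = 1/3 ↦ 1
p = 1, q = 2/3 ↦ 1
p = 1, q = 1 ↦ 1
Every assignment gives a value ≥ 1.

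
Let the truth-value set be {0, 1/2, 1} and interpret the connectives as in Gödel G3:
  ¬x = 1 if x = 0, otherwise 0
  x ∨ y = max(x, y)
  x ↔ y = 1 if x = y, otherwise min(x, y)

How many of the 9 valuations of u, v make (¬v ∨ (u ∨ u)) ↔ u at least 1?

7

u = 0, v = 0 ↦ 0  <
u = 0, v = 1/2 ↦ 1  ≥
u = 0, v = 1 ↦ 1  ≥
u = 1/2, v = 0 ↦ 1/2  <
u = 1/2, v = 1/2 ↦ 1  ≥
u = 1/2, v = 1 ↦ 1  ≥
u = 1, v = 0 ↦ 1  ≥
u = 1, v = 1/2 ↦ 1  ≥
u = 1, v = 1 ↦ 1  ≥
So 7 of the 9 assignments meet the threshold.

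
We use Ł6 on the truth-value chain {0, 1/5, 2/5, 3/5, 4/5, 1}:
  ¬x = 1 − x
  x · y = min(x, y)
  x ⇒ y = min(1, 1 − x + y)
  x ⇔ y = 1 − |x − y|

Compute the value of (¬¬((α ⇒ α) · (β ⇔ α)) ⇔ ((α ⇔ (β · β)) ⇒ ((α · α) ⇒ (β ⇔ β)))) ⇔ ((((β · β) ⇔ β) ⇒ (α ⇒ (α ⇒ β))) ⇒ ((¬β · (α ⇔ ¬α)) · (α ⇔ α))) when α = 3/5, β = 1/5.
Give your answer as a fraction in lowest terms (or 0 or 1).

4/5

α ⇒ α = 3/5 ⇒ 3/5 = 1
β ⇔ α = 1/5 ⇔ 3/5 = 3/5
(α ⇒ α) · (β ⇔ α) = 1 · 3/5 = 3/5
¬((α ⇒ α) · (β ⇔ α)) = ¬3/5 = 2/5
¬¬((α ⇒ α) · (β ⇔ α)) = ¬2/5 = 3/5
β · β = 1/5 · 1/5 = 1/5
α ⇔ (β · β) = 3/5 ⇔ 1/5 = 3/5
α · α = 3/5 · 3/5 = 3/5
β ⇔ β = 1/5 ⇔ 1/5 = 1
(α · α) ⇒ (β ⇔ β) = 3/5 ⇒ 1 = 1
(α ⇔ (β · β)) ⇒ ((α · α) ⇒ (β ⇔ β)) = 3/5 ⇒ 1 = 1
¬¬((α ⇒ α) · (β ⇔ α)) ⇔ ((α ⇔ (β · β)) ⇒ ((α · α) ⇒ (β ⇔ β))) = 3/5 ⇔ 1 = 3/5
β · β = 1/5 · 1/5 = 1/5
(β · β) ⇔ β = 1/5 ⇔ 1/5 = 1
α ⇒ β = 3/5 ⇒ 1/5 = 3/5
α ⇒ (α ⇒ β) = 3/5 ⇒ 3/5 = 1
((β · β) ⇔ β) ⇒ (α ⇒ (α ⇒ β)) = 1 ⇒ 1 = 1
¬β = ¬1/5 = 4/5
¬α = ¬3/5 = 2/5
α ⇔ ¬α = 3/5 ⇔ 2/5 = 4/5
¬β · (α ⇔ ¬α) = 4/5 · 4/5 = 4/5
α ⇔ α = 3/5 ⇔ 3/5 = 1
(¬β · (α ⇔ ¬α)) · (α ⇔ α) = 4/5 · 1 = 4/5
(((β · β) ⇔ β) ⇒ (α ⇒ (α ⇒ β))) ⇒ ((¬β · (α ⇔ ¬α)) · (α ⇔ α)) = 1 ⇒ 4/5 = 4/5
(¬¬((α ⇒ α) · (β ⇔ α)) ⇔ ((α ⇔ (β · β)) ⇒ ((α · α) ⇒ (β ⇔ β)))) ⇔ ((((β · β) ⇔ β) ⇒ (α ⇒ (α ⇒ β))) ⇒ ((¬β · (α ⇔ ¬α)) · (α ⇔ α))) = 3/5 ⇔ 4/5 = 4/5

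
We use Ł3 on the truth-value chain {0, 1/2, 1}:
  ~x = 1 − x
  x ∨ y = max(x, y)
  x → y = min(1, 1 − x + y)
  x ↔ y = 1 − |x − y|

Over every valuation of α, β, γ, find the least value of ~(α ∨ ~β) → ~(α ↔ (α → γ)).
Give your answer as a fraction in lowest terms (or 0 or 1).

1/2

Take α = 1/2, β = 1/2, γ = 0:
~β = ~1/2 = 1/2
α ∨ ~β = 1/2 ∨ 1/2 = 1/2
~(α ∨ ~β) = ~1/2 = 1/2
α → γ = 1/2 → 0 = 1/2
α ↔ (α → γ) = 1/2 ↔ 1/2 = 1
~(α ↔ (α → γ)) = ~1 = 0
~(α ∨ ~β) → ~(α ↔ (α → γ)) = 1/2 → 0 = 1/2
No assignment yields a value below 1/2, so this is the minimum.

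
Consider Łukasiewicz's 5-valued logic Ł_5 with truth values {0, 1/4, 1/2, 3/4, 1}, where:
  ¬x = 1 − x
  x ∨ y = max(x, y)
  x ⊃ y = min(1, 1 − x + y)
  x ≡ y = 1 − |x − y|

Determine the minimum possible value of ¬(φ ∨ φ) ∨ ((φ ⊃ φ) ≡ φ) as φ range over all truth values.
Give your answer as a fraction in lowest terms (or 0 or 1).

1/2

Take φ = 1/2:
φ ∨ φ = 1/2 ∨ 1/2 = 1/2
¬(φ ∨ φ) = ¬1/2 = 1/2
φ ⊃ φ = 1/2 ⊃ 1/2 = 1
(φ ⊃ φ) ≡ φ = 1 ≡ 1/2 = 1/2
¬(φ ∨ φ) ∨ ((φ ⊃ φ) ≡ φ) = 1/2 ∨ 1/2 = 1/2
No assignment yields a value below 1/2, so this is the minimum.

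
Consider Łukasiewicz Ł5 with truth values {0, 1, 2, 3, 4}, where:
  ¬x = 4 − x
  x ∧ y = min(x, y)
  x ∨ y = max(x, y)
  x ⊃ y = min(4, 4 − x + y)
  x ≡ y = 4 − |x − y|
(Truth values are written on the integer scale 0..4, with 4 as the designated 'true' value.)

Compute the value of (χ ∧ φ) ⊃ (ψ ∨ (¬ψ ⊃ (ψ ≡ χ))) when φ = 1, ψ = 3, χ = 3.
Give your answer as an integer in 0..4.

χ ∧ φ = 3 ∧ 1 = 1
¬ψ = ¬3 = 1
ψ ≡ χ = 3 ≡ 3 = 4
¬ψ ⊃ (ψ ≡ χ) = 1 ⊃ 4 = 4
ψ ∨ (¬ψ ⊃ (ψ ≡ χ)) = 3 ∨ 4 = 4
(χ ∧ φ) ⊃ (ψ ∨ (¬ψ ⊃ (ψ ≡ χ))) = 1 ⊃ 4 = 4

4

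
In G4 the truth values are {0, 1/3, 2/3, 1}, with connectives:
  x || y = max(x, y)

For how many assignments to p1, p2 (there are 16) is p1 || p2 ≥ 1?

p1 = 0, p2 = 0 ↦ 0  <
p1 = 0, p2 = 1/3 ↦ 1/3  <
p1 = 0, p2 = 2/3 ↦ 2/3  <
p1 = 0, p2 = 1 ↦ 1  ≥
p1 = 1/3, p2 = 0 ↦ 1/3  <
p1 = 1/3, p2 = 1/3 ↦ 1/3  <
p1 = 1/3, p2 = 2/3 ↦ 2/3  <
p1 = 1/3, p2 = 1 ↦ 1  ≥
p1 = 2/3, p2 = 0 ↦ 2/3  <
p1 = 2/3, p2 = 1/3 ↦ 2/3  <
p1 = 2/3, p2 = 2/3 ↦ 2/3  <
p1 = 2/3, p2 = 1 ↦ 1  ≥
p1 = 1, p2 = 0 ↦ 1  ≥
p1 = 1, p2 = 1/3 ↦ 1  ≥
p1 = 1, p2 = 2/3 ↦ 1  ≥
p1 = 1, p2 = 1 ↦ 1  ≥
So 7 of the 16 assignments meet the threshold.

7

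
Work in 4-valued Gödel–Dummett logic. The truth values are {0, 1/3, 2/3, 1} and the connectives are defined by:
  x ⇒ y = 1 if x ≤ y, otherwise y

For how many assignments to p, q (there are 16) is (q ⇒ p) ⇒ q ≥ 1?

p = 0, q = 0 ↦ 0  <
p = 0, q = 1/3 ↦ 1  ≥
p = 0, q = 2/3 ↦ 1  ≥
p = 0, q = 1 ↦ 1  ≥
p = 1/3, q = 0 ↦ 0  <
p = 1/3, q = 1/3 ↦ 1/3  <
p = 1/3, q = 2/3 ↦ 1  ≥
p = 1/3, q = 1 ↦ 1  ≥
p = 2/3, q = 0 ↦ 0  <
p = 2/3, q = 1/3 ↦ 1/3  <
p = 2/3, q = 2/3 ↦ 2/3  <
p = 2/3, q = 1 ↦ 1  ≥
p = 1, q = 0 ↦ 0  <
p = 1, q = 1/3 ↦ 1/3  <
p = 1, q = 2/3 ↦ 2/3  <
p = 1, q = 1 ↦ 1  ≥
So 7 of the 16 assignments meet the threshold.

7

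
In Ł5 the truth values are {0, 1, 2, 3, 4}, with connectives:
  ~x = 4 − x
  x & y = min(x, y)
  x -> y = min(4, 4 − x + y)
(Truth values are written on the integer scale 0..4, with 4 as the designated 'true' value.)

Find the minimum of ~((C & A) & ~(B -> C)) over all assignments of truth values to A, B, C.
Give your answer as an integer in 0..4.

Take A = 2, B = 4, C = 2:
C & A = 2 & 2 = 2
B -> C = 4 -> 2 = 2
~(B -> C) = ~2 = 2
(C & A) & ~(B -> C) = 2 & 2 = 2
~((C & A) & ~(B -> C)) = ~2 = 2
No assignment yields a value below 2, so this is the minimum.

2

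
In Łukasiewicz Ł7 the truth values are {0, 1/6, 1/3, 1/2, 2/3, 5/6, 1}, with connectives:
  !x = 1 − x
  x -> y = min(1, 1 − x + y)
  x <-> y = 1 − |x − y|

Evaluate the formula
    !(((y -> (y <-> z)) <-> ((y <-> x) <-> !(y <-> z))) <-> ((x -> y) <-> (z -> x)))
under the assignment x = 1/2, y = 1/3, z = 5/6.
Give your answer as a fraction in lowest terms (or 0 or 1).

y <-> z = 1/3 <-> 5/6 = 1/2
y -> (y <-> z) = 1/3 -> 1/2 = 1
y <-> x = 1/3 <-> 1/2 = 5/6
y <-> z = 1/3 <-> 5/6 = 1/2
!(y <-> z) = !1/2 = 1/2
(y <-> x) <-> !(y <-> z) = 5/6 <-> 1/2 = 2/3
(y -> (y <-> z)) <-> ((y <-> x) <-> !(y <-> z)) = 1 <-> 2/3 = 2/3
x -> y = 1/2 -> 1/3 = 5/6
z -> x = 5/6 -> 1/2 = 2/3
(x -> y) <-> (z -> x) = 5/6 <-> 2/3 = 5/6
((y -> (y <-> z)) <-> ((y <-> x) <-> !(y <-> z))) <-> ((x -> y) <-> (z -> x)) = 2/3 <-> 5/6 = 5/6
!(((y -> (y <-> z)) <-> ((y <-> x) <-> !(y <-> z))) <-> ((x -> y) <-> (z -> x))) = !5/6 = 1/6

1/6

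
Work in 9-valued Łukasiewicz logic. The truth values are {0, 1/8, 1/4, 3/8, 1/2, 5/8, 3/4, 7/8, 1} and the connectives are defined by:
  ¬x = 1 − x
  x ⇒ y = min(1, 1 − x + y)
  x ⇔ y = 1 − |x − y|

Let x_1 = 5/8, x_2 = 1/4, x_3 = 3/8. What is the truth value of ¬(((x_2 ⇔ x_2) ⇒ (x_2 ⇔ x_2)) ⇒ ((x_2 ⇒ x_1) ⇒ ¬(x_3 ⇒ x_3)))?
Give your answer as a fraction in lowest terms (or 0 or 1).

1

x_2 ⇔ x_2 = 1/4 ⇔ 1/4 = 1
x_2 ⇔ x_2 = 1/4 ⇔ 1/4 = 1
(x_2 ⇔ x_2) ⇒ (x_2 ⇔ x_2) = 1 ⇒ 1 = 1
x_2 ⇒ x_1 = 1/4 ⇒ 5/8 = 1
x_3 ⇒ x_3 = 3/8 ⇒ 3/8 = 1
¬(x_3 ⇒ x_3) = ¬1 = 0
(x_2 ⇒ x_1) ⇒ ¬(x_3 ⇒ x_3) = 1 ⇒ 0 = 0
((x_2 ⇔ x_2) ⇒ (x_2 ⇔ x_2)) ⇒ ((x_2 ⇒ x_1) ⇒ ¬(x_3 ⇒ x_3)) = 1 ⇒ 0 = 0
¬(((x_2 ⇔ x_2) ⇒ (x_2 ⇔ x_2)) ⇒ ((x_2 ⇒ x_1) ⇒ ¬(x_3 ⇒ x_3))) = ¬0 = 1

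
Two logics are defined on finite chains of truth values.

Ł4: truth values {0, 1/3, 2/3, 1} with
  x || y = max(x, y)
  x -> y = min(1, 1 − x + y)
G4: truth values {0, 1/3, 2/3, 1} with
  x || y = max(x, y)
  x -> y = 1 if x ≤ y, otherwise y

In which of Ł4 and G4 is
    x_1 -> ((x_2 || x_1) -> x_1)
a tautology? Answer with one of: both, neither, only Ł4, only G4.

both

In Ł4: every assignment gives 1 — tautology.
In G4: every assignment gives 1 — tautology.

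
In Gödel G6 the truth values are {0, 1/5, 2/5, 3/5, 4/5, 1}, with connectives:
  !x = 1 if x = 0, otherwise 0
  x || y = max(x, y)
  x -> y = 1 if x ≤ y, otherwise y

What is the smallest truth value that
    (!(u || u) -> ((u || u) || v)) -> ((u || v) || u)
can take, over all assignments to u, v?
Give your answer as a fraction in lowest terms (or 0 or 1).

Take u = 1/5, v = 0:
u || u = 1/5 || 1/5 = 1/5
!(u || u) = !1/5 = 0
u || u = 1/5 || 1/5 = 1/5
(u || u) || v = 1/5 || 0 = 1/5
!(u || u) -> ((u || u) || v) = 0 -> 1/5 = 1
u || v = 1/5 || 0 = 1/5
(u || v) || u = 1/5 || 1/5 = 1/5
(!(u || u) -> ((u || u) || v)) -> ((u || v) || u) = 1 -> 1/5 = 1/5
No assignment yields a value below 1/5, so this is the minimum.

1/5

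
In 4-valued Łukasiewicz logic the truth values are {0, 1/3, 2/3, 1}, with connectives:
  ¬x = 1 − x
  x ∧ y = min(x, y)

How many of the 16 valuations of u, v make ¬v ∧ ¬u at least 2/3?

4

u = 0, v = 0 ↦ 1  ≥
u = 0, v = 1/3 ↦ 2/3  ≥
u = 0, v = 2/3 ↦ 1/3  <
u = 0, v = 1 ↦ 0  <
u = 1/3, v = 0 ↦ 2/3  ≥
u = 1/3, v = 1/3 ↦ 2/3  ≥
u = 1/3, v = 2/3 ↦ 1/3  <
u = 1/3, v = 1 ↦ 0  <
u = 2/3, v = 0 ↦ 1/3  <
u = 2/3, v = 1/3 ↦ 1/3  <
u = 2/3, v = 2/3 ↦ 1/3  <
u = 2/3, v = 1 ↦ 0  <
u = 1, v = 0 ↦ 0  <
u = 1, v = 1/3 ↦ 0  <
u = 1, v = 2/3 ↦ 0  <
u = 1, v = 1 ↦ 0  <
So 4 of the 16 assignments meet the threshold.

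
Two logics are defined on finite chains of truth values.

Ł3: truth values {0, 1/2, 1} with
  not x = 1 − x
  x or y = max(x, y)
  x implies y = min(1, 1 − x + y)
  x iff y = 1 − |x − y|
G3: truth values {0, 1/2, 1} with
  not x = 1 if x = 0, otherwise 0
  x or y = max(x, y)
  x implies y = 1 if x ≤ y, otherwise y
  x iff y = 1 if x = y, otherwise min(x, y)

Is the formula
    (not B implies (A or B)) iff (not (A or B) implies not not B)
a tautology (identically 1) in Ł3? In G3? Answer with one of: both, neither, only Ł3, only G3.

In Ł3: every assignment gives 1 — tautology.
In G3: at A = 1/2, B = 0 the value is 1/2 — not a tautology.

only Ł3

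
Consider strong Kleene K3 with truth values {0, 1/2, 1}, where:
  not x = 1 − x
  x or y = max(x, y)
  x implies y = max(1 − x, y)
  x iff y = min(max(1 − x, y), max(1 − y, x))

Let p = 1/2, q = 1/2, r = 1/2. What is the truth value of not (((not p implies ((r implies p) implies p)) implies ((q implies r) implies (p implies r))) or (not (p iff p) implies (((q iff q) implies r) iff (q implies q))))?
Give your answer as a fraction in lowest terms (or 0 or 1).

1/2

not p = not 1/2 = 1/2
r implies p = 1/2 implies 1/2 = 1/2
(r implies p) implies p = 1/2 implies 1/2 = 1/2
not p implies ((r implies p) implies p) = 1/2 implies 1/2 = 1/2
q implies r = 1/2 implies 1/2 = 1/2
p implies r = 1/2 implies 1/2 = 1/2
(q implies r) implies (p implies r) = 1/2 implies 1/2 = 1/2
(not p implies ((r implies p) implies p)) implies ((q implies r) implies (p implies r)) = 1/2 implies 1/2 = 1/2
p iff p = 1/2 iff 1/2 = 1/2
not (p iff p) = not 1/2 = 1/2
q iff q = 1/2 iff 1/2 = 1/2
(q iff q) implies r = 1/2 implies 1/2 = 1/2
q implies q = 1/2 implies 1/2 = 1/2
((q iff q) implies r) iff (q implies q) = 1/2 iff 1/2 = 1/2
not (p iff p) implies (((q iff q) implies r) iff (q implies q)) = 1/2 implies 1/2 = 1/2
((not p implies ((r implies p) implies p)) implies ((q implies r) implies (p implies r))) or (not (p iff p) implies (((q iff q) implies r) iff (q implies q))) = 1/2 or 1/2 = 1/2
not (((not p implies ((r implies p) implies p)) implies ((q implies r) implies (p implies r))) or (not (p iff p) implies (((q iff q) implies r) iff (q implies q)))) = not 1/2 = 1/2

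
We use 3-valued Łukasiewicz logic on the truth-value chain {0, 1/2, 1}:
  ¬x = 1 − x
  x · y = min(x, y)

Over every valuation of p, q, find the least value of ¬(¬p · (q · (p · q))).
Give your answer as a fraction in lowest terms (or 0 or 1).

1/2

Take p = 1/2, q = 1/2:
¬p = ¬1/2 = 1/2
p · q = 1/2 · 1/2 = 1/2
q · (p · q) = 1/2 · 1/2 = 1/2
¬p · (q · (p · q)) = 1/2 · 1/2 = 1/2
¬(¬p · (q · (p · q))) = ¬1/2 = 1/2
No assignment yields a value below 1/2, so this is the minimum.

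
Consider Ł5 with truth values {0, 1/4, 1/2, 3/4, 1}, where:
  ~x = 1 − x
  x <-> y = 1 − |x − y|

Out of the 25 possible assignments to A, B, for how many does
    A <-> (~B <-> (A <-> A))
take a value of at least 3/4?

13

value 1: 5 assignments (counts)
value 3/4: 8 assignments (counts)
value 1/2: 6 assignments
value 1/4: 4 assignments
value 0: 2 assignments
So 13 of the 25 assignments meet the threshold.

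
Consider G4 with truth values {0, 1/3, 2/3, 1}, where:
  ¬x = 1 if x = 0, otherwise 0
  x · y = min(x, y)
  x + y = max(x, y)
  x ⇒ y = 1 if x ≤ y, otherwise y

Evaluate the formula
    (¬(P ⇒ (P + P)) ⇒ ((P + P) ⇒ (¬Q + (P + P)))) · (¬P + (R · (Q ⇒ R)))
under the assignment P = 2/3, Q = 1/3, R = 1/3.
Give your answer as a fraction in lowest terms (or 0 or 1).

1/3

P + P = 2/3 + 2/3 = 2/3
P ⇒ (P + P) = 2/3 ⇒ 2/3 = 1
¬(P ⇒ (P + P)) = ¬1 = 0
P + P = 2/3 + 2/3 = 2/3
¬Q = ¬1/3 = 0
P + P = 2/3 + 2/3 = 2/3
¬Q + (P + P) = 0 + 2/3 = 2/3
(P + P) ⇒ (¬Q + (P + P)) = 2/3 ⇒ 2/3 = 1
¬(P ⇒ (P + P)) ⇒ ((P + P) ⇒ (¬Q + (P + P))) = 0 ⇒ 1 = 1
¬P = ¬2/3 = 0
Q ⇒ R = 1/3 ⇒ 1/3 = 1
R · (Q ⇒ R) = 1/3 · 1 = 1/3
¬P + (R · (Q ⇒ R)) = 0 + 1/3 = 1/3
(¬(P ⇒ (P + P)) ⇒ ((P + P) ⇒ (¬Q + (P + P)))) · (¬P + (R · (Q ⇒ R))) = 1 · 1/3 = 1/3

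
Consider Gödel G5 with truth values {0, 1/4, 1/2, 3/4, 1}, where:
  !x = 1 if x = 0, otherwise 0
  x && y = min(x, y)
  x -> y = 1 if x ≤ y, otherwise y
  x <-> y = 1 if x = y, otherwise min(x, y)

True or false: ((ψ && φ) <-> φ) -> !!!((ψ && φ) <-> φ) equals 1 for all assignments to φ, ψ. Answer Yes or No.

Counterexample: take φ = 0, ψ = 0.
ψ && φ = 0 && 0 = 0
(ψ && φ) <-> φ = 0 <-> 0 = 1
!((ψ && φ) <-> φ) = !1 = 0
!!((ψ && φ) <-> φ) = !0 = 1
!!!((ψ && φ) <-> φ) = !1 = 0
((ψ && φ) <-> φ) -> !!!((ψ && φ) <-> φ) = 1 -> 0 = 0
This gives 0 ≠ 1.

No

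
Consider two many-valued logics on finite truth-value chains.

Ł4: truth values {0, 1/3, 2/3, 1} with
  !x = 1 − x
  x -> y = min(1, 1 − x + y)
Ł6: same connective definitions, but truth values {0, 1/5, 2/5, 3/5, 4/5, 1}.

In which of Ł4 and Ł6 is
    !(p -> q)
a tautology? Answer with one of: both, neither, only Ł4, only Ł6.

neither

In Ł4: at p = 0, q = 0 the value is 0 — not a tautology.
In Ł6: at p = 0, q = 0 the value is 0 — not a tautology.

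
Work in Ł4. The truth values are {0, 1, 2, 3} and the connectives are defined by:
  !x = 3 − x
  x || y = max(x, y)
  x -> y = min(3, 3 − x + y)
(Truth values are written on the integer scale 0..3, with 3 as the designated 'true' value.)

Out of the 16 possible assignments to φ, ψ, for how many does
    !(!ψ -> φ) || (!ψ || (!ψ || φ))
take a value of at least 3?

7

φ = 0, ψ = 0 ↦ 3  ≥
φ = 0, ψ = 1 ↦ 2  <
φ = 0, ψ = 2 ↦ 1  <
φ = 0, ψ = 3 ↦ 0  <
φ = 1, ψ = 0 ↦ 3  ≥
φ = 1, ψ = 1 ↦ 2  <
φ = 1, ψ = 2 ↦ 1  <
φ = 1, ψ = 3 ↦ 1  <
φ = 2, ψ = 0 ↦ 3  ≥
φ = 2, ψ = 1 ↦ 2  <
φ = 2, ψ = 2 ↦ 2  <
φ = 2, ψ = 3 ↦ 2  <
φ = 3, ψ = 0 ↦ 3  ≥
φ = 3, ψ = 1 ↦ 3  ≥
φ = 3, ψ = 2 ↦ 3  ≥
φ = 3, ψ = 3 ↦ 3  ≥
So 7 of the 16 assignments meet the threshold.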